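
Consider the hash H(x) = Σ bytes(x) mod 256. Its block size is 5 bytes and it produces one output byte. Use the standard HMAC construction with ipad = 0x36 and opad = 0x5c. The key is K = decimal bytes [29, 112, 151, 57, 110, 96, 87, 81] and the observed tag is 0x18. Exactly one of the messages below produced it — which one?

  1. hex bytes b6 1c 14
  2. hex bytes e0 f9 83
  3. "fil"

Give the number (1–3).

Key decimal bytes [29, 112, 151, 57, 110, 96, 87, 81] = 1d 70 97 39 6e 60 57 51 is 8 bytes > B = 5, so hash it first: H(key) = d3, then zero-pad to 5 bytes: K' = d3 00 00 00 00.
K' ⊕ ipad = e5 36 36 36 36; K' ⊕ opad = 8f 5c 5c 5c 5c.
m1: inner = H(e5 36 36 36 36 b6 1c 14) = a3; tag = H(8f 5c 5c 5c 5c a3) = a2
m2: inner = H(e5 36 36 36 36 e0 f9 83) = 19; tag = H(8f 5c 5c 5c 5c 19) = 18 ← matches
m3: inner = H(e5 36 36 36 36 66 69 6c) = f8; tag = H(8f 5c 5c 5c 5c f8) = f7

2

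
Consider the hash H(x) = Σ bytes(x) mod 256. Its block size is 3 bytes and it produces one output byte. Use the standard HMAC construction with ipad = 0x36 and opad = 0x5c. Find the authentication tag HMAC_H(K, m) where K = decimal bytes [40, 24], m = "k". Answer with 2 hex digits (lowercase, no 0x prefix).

01

Key decimal bytes [40, 24] = 28 18 is 2 bytes ≤ B = 3; zero-pad to 3 bytes: K' = 28 18 00.
K' ⊕ ipad = 1e 2e 36.  K' ⊕ opad = 74 44 5c.
Inner input = (K'⊕ipad) ∥ m = 1e 2e 36 ∥ 6b.
Inner hash: sum = 30+46+54+107 = 237 → ed.
Outer input = (K'⊕opad) ∥ inner = 74 44 5c ∥ ed.
Outer hash (tag): sum = 116+68+92+237 = 513; mod 256 = 1 → 01.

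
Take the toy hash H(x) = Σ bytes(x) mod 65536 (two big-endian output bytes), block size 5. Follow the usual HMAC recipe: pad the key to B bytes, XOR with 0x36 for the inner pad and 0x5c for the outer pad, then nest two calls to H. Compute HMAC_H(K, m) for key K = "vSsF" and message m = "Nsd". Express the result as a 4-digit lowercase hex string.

0195

Key "vSsF" = 76 53 73 46 is 4 bytes ≤ B = 5; zero-pad to 5 bytes: K' = 76 53 73 46 00.
K' ⊕ ipad = 40 65 45 70 36.  K' ⊕ opad = 2a 0f 2f 1a 5c.
Inner input = (K'⊕ipad) ∥ m = 40 65 45 70 36 ∥ 4e 73 64.
Inner hash: sum = 64+101+69+112+54+78+115+100 = 693 → 02 b5.
Outer input = (K'⊕opad) ∥ inner = 2a 0f 2f 1a 5c ∥ 02 b5.
Outer hash (tag): sum = 42+15+47+26+92+2+181 = 405 → 01 95.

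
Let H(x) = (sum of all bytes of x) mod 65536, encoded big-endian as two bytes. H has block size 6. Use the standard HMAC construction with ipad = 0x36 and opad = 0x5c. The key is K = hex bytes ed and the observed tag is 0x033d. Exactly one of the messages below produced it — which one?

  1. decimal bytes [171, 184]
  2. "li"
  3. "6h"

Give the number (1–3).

2

Key hex bytes ed is 1 byte ≤ B = 6; zero-pad to 6 bytes: K' = ed 00 00 00 00 00.
K' ⊕ ipad = db 36 36 36 36 36; K' ⊕ opad = b1 5c 5c 5c 5c 5c.
m1: inner = H(db 36 36 36 36 36 ab b8) = 03 4c; tag = H(b1 5c 5c 5c 5c 5c 03 4c) = 02cc
m2: inner = H(db 36 36 36 36 36 6c 69) = 02 be; tag = H(b1 5c 5c 5c 5c 5c 02 be) = 033d ← matches
m3: inner = H(db 36 36 36 36 36 36 68) = 02 87; tag = H(b1 5c 5c 5c 5c 5c 02 87) = 0306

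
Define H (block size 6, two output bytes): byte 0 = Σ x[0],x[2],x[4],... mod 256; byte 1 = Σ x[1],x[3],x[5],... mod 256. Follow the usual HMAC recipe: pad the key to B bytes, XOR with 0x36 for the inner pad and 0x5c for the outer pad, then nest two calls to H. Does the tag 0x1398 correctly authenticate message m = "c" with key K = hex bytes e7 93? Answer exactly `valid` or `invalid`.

valid

Key hex bytes e7 93 is 2 bytes ≤ B = 6; zero-pad to 6 bytes: K' = e7 93 00 00 00 00.
K' ⊕ ipad = d1 a5 36 36 36 36; K' ⊕ opad = bb cf 5c 5c 5c 5c.
Inner hash: even-index sum = 416 mod 256 = 160; odd-index sum = 273 mod 256 = 17 → a0 11.
Outer hash (recomputed tag): even-index sum = 531 mod 256 = 19; odd-index sum = 408 mod 256 = 152 → 13 98.
Recomputed tag = 1398; claimed = 1398 → match.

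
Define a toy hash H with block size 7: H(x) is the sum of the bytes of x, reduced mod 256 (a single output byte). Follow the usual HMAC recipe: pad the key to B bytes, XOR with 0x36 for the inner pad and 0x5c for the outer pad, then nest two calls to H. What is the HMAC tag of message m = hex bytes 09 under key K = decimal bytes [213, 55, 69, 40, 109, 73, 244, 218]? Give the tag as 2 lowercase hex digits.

Key decimal bytes [213, 55, 69, 40, 109, 73, 244, 218] = d5 37 45 28 6d 49 f4 da is 8 bytes > B = 7, so hash it first: H(key) = fd, then zero-pad to 7 bytes: K' = fd 00 00 00 00 00 00.
K' ⊕ ipad = cb 36 36 36 36 36 36.  K' ⊕ opad = a1 5c 5c 5c 5c 5c 5c.
Inner input = (K'⊕ipad) ∥ m = cb 36 36 36 36 36 36 ∥ 09.
Inner hash: sum = 203+54+54+54+54+54+54+9 = 536; mod 256 = 24 → 18.
Outer input = (K'⊕opad) ∥ inner = a1 5c 5c 5c 5c 5c 5c ∥ 18.
Outer hash (tag): sum = 161+92+92+92+92+92+92+24 = 737; mod 256 = 225 → e1.

e1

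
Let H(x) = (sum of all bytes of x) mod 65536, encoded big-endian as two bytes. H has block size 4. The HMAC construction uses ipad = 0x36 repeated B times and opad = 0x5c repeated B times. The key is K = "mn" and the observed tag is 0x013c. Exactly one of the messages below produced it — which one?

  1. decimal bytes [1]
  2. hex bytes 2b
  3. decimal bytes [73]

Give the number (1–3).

Key "mn" = 6d 6e is 2 bytes ≤ B = 4; zero-pad to 4 bytes: K' = 6d 6e 00 00.
K' ⊕ ipad = 5b 58 36 36; K' ⊕ opad = 31 32 5c 5c.
m1: inner = H(5b 58 36 36 01) = 01 20; tag = H(31 32 5c 5c 01 20) = 013c ← matches
m2: inner = H(5b 58 36 36 2b) = 01 4a; tag = H(31 32 5c 5c 01 4a) = 0166
m3: inner = H(5b 58 36 36 49) = 01 68; tag = H(31 32 5c 5c 01 68) = 0184

1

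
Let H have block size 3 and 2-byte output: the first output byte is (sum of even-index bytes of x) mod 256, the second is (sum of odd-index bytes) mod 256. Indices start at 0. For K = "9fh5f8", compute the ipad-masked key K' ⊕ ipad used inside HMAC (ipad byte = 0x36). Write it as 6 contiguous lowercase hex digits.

31e536

Key "9fh5f8" = 39 66 68 35 66 38 is 6 bytes > B = 3, so hash it first: H(key) = 07 d3, then zero-pad to 3 bytes: K' = 07 d3 00.
XOR each byte with 0x36: 07⊕36=31, d3⊕36=e5, 00⊕36=36.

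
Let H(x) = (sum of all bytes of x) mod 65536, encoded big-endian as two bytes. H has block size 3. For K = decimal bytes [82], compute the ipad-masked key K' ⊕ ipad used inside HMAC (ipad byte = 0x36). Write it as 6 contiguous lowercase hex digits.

643636

Key decimal bytes [82] = 52 is 1 byte ≤ B = 3; zero-pad to 3 bytes: K' = 52 00 00.
XOR each byte with 0x36: 52⊕36=64, 00⊕36=36, 00⊕36=36.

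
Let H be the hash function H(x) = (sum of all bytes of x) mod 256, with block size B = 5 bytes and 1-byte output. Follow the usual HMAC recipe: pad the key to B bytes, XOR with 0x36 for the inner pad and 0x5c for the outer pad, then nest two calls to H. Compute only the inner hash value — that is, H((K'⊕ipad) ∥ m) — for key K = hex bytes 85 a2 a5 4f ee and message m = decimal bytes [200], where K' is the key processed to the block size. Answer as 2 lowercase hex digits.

f3

Key hex bytes 85 a2 a5 4f ee is exactly B = 5 bytes: K' = 85 a2 a5 4f ee.
K' ⊕ ipad = b3 94 93 79 d8.
Inner input = b3 94 93 79 d8 ∥ c8.
Inner hash: sum = 179+148+147+121+216+200 = 1011; mod 256 = 243 → f3.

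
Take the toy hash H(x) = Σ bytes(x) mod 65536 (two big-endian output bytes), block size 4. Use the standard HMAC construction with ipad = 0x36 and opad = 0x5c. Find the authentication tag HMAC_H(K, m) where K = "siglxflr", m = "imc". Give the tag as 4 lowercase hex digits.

0187

Key "siglxflr" = 73 69 67 6c 78 66 6c 72 is 8 bytes > B = 4, so hash it first: H(key) = 03 6b, then zero-pad to 4 bytes: K' = 03 6b 00 00.
K' ⊕ ipad = 35 5d 36 36.  K' ⊕ opad = 5f 37 5c 5c.
Inner input = (K'⊕ipad) ∥ m = 35 5d 36 36 ∥ 69 6d 63.
Inner hash: sum = 53+93+54+54+105+109+99 = 567 → 02 37.
Outer input = (K'⊕opad) ∥ inner = 5f 37 5c 5c ∥ 02 37.
Outer hash (tag): sum = 95+55+92+92+2+55 = 391 → 01 87.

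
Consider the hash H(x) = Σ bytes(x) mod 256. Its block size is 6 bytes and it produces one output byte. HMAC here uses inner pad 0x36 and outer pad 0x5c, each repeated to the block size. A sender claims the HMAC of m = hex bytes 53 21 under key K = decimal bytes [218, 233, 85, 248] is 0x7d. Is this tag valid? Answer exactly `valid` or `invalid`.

Key decimal bytes [218, 233, 85, 248] = da e9 55 f8 is 4 bytes ≤ B = 6; zero-pad to 6 bytes: K' = da e9 55 f8 00 00.
K' ⊕ ipad = ec df 63 ce 36 36; K' ⊕ opad = 86 b5 09 a4 5c 5c.
Inner hash: sum = 236+223+99+206+54+54+83+33 = 988; mod 256 = 220 → dc.
Outer hash (recomputed tag): sum = 134+181+9+164+92+92+220 = 892; mod 256 = 124 → 7c.
Recomputed tag = 7c; claimed = 7d → mismatch.

invalid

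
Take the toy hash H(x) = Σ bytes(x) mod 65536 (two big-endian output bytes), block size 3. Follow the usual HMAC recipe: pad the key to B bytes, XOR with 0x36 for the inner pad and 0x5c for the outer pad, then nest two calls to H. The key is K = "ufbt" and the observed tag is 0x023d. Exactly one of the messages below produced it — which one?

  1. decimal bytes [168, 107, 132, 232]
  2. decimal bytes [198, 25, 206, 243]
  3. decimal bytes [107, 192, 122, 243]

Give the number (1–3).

Key "ufbt" = 75 66 62 74 is 4 bytes > B = 3, so hash it first: H(key) = 01 b1, then zero-pad to 3 bytes: K' = 01 b1 00.
K' ⊕ ipad = 37 87 36; K' ⊕ opad = 5d ed 5c.
m1: inner = H(37 87 36 a8 6b 84 e8) = 03 73; tag = H(5d ed 5c 03 73) = 021c
m2: inner = H(37 87 36 c6 19 ce f3) = 03 94; tag = H(5d ed 5c 03 94) = 023d ← matches
m3: inner = H(37 87 36 6b c0 7a f3) = 03 8c; tag = H(5d ed 5c 03 8c) = 0235

2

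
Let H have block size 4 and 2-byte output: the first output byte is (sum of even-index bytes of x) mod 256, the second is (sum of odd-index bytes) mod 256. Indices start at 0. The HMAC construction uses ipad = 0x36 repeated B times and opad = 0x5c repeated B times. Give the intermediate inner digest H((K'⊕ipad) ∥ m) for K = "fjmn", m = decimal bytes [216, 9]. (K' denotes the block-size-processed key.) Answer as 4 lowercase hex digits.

Key "fjmn" = 66 6a 6d 6e is exactly B = 4 bytes: K' = 66 6a 6d 6e.
K' ⊕ ipad = 50 5c 5b 58.
Inner input = 50 5c 5b 58 ∥ d8 09.
Inner hash: even-index sum = 387 mod 256 = 131; odd-index sum = 189 mod 256 = 189 → 83 bd.

83bd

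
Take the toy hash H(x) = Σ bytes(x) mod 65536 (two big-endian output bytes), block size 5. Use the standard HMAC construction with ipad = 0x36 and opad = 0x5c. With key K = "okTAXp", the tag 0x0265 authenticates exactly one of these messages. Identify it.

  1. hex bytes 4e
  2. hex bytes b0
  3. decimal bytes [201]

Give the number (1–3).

Key "okTAXp" = 6f 6b 54 41 58 70 is 6 bytes > B = 5, so hash it first: H(key) = 02 37, then zero-pad to 5 bytes: K' = 02 37 00 00 00.
K' ⊕ ipad = 34 01 36 36 36; K' ⊕ opad = 5e 6b 5c 5c 5c.
m1: inner = H(34 01 36 36 36 4e) = 01 25; tag = H(5e 6b 5c 5c 5c 01 25) = 0203
m2: inner = H(34 01 36 36 36 b0) = 01 87; tag = H(5e 6b 5c 5c 5c 01 87) = 0265 ← matches
m3: inner = H(34 01 36 36 36 c9) = 01 a0; tag = H(5e 6b 5c 5c 5c 01 a0) = 027e

2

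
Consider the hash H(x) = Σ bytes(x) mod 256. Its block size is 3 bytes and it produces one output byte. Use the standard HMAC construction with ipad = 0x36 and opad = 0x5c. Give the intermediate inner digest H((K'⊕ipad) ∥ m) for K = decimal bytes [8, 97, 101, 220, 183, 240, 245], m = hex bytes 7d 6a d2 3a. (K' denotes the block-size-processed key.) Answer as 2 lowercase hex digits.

Key decimal bytes [8, 97, 101, 220, 183, 240, 245] = 08 61 65 dc b7 f0 f5 is 7 bytes > B = 3, so hash it first: H(key) = 46, then zero-pad to 3 bytes: K' = 46 00 00.
K' ⊕ ipad = 70 36 36.
Inner input = 70 36 36 ∥ 7d 6a d2 3a.
Inner hash: sum = 112+54+54+125+106+210+58 = 719; mod 256 = 207 → cf.

cf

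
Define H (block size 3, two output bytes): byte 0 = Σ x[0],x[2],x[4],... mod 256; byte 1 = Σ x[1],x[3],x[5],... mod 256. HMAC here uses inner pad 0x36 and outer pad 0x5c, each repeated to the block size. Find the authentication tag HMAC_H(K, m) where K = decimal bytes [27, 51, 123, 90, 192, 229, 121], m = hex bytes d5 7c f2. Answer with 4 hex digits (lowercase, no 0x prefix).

fad9

Key decimal bytes [27, 51, 123, 90, 192, 229, 121] = 1b 33 7b 5a c0 e5 79 is 7 bytes > B = 3, so hash it first: H(key) = cf 72, then zero-pad to 3 bytes: K' = cf 72 00.
K' ⊕ ipad = f9 44 36.  K' ⊕ opad = 93 2e 5c.
Inner input = (K'⊕ipad) ∥ m = f9 44 36 ∥ d5 7c f2.
Inner hash: even-index sum = 427 mod 256 = 171; odd-index sum = 523 mod 256 = 11 → ab 0b.
Outer input = (K'⊕opad) ∥ inner = 93 2e 5c ∥ ab 0b.
Outer hash (tag): even-index sum = 250 mod 256 = 250; odd-index sum = 217 mod 256 = 217 → fa d9.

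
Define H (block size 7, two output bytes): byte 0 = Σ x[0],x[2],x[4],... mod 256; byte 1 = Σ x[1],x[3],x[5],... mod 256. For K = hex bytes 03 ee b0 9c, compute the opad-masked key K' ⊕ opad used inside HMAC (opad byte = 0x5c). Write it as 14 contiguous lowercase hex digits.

Key hex bytes 03 ee b0 9c is 4 bytes ≤ B = 7; zero-pad to 7 bytes: K' = 03 ee b0 9c 00 00 00.
XOR each byte with 0x5c: 03⊕5c=5f, ee⊕5c=b2, b0⊕5c=ec, 9c⊕5c=c0, 00⊕5c=5c, 00⊕5c=5c, 00⊕5c=5c.

5fb2ecc05c5c5c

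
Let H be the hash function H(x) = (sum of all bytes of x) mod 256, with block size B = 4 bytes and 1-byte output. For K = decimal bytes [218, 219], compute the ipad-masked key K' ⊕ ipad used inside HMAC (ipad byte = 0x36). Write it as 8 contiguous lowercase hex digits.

Key decimal bytes [218, 219] = da db is 2 bytes ≤ B = 4; zero-pad to 4 bytes: K' = da db 00 00.
XOR each byte with 0x36: da⊕36=ec, db⊕36=ed, 00⊕36=36, 00⊕36=36.

eced3636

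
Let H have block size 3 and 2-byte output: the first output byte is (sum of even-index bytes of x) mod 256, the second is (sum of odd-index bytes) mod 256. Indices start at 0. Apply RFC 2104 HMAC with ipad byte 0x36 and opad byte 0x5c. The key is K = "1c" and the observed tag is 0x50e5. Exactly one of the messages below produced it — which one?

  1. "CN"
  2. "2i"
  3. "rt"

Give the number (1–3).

2

Key "1c" = 31 63 is 2 bytes ≤ B = 3; zero-pad to 3 bytes: K' = 31 63 00.
K' ⊕ ipad = 07 55 36; K' ⊕ opad = 6d 3f 5c.
m1: inner = H(07 55 36 43 4e) = 8b 98; tag = H(6d 3f 5c 8b 98) = 61ca
m2: inner = H(07 55 36 32 69) = a6 87; tag = H(6d 3f 5c a6 87) = 50e5 ← matches
m3: inner = H(07 55 36 72 74) = b1 c7; tag = H(6d 3f 5c b1 c7) = 90f0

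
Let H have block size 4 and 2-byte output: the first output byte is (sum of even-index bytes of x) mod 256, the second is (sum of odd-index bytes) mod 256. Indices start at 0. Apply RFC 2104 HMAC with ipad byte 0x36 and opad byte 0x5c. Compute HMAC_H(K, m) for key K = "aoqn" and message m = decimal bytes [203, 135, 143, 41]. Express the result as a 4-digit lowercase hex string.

62c6

Key "aoqn" = 61 6f 71 6e is exactly B = 4 bytes: K' = 61 6f 71 6e.
K' ⊕ ipad = 57 59 47 58.  K' ⊕ opad = 3d 33 2d 32.
Inner input = (K'⊕ipad) ∥ m = 57 59 47 58 ∥ cb 87 8f 29.
Inner hash: even-index sum = 504 mod 256 = 248; odd-index sum = 353 mod 256 = 97 → f8 61.
Outer input = (K'⊕opad) ∥ inner = 3d 33 2d 32 ∥ f8 61.
Outer hash (tag): even-index sum = 354 mod 256 = 98; odd-index sum = 198 mod 256 = 198 → 62 c6.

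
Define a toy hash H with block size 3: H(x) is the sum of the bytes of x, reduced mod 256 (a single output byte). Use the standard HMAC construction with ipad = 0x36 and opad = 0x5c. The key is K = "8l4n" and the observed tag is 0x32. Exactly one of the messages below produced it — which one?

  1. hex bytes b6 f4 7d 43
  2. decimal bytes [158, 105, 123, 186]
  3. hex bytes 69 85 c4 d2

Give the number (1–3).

Key "8l4n" = 38 6c 34 6e is 4 bytes > B = 3, so hash it first: H(key) = 46, then zero-pad to 3 bytes: K' = 46 00 00.
K' ⊕ ipad = 70 36 36; K' ⊕ opad = 1a 5c 5c.
m1: inner = H(70 36 36 b6 f4 7d 43) = 46; tag = H(1a 5c 5c 46) = 18
m2: inner = H(70 36 36 9e 69 7b ba) = 18; tag = H(1a 5c 5c 18) = ea
m3: inner = H(70 36 36 69 85 c4 d2) = 60; tag = H(1a 5c 5c 60) = 32 ← matches

3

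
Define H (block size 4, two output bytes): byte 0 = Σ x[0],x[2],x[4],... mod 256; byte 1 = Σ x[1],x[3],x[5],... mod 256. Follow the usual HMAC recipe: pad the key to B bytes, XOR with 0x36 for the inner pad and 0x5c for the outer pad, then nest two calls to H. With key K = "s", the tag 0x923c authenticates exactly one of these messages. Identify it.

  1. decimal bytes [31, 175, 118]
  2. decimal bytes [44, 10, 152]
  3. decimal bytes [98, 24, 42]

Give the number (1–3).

3

Key "s" = 73 is 1 byte ≤ B = 4; zero-pad to 4 bytes: K' = 73 00 00 00.
K' ⊕ ipad = 45 36 36 36; K' ⊕ opad = 2f 5c 5c 5c.
m1: inner = H(45 36 36 36 1f af 76) = 10 1b; tag = H(2f 5c 5c 5c 10 1b) = 9bd3
m2: inner = H(45 36 36 36 2c 0a 98) = 3f 76; tag = H(2f 5c 5c 5c 3f 76) = ca2e
m3: inner = H(45 36 36 36 62 18 2a) = 07 84; tag = H(2f 5c 5c 5c 07 84) = 923c ← matches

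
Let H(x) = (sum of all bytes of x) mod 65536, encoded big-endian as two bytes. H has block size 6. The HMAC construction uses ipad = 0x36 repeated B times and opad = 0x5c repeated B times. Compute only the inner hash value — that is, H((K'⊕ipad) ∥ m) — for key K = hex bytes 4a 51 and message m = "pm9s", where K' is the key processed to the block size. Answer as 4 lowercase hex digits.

Key hex bytes 4a 51 is 2 bytes ≤ B = 6; zero-pad to 6 bytes: K' = 4a 51 00 00 00 00.
K' ⊕ ipad = 7c 67 36 36 36 36.
Inner input = 7c 67 36 36 36 36 ∥ 70 6d 39 73.
Inner hash: sum = 124+103+54+54+54+54+112+109+57+115 = 836 → 03 44.

0344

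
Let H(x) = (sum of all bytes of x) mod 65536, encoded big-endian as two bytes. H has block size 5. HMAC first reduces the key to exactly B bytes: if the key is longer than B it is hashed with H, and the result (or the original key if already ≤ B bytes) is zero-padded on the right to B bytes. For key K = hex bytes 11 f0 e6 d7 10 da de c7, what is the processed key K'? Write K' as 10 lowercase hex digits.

054d000000

|K| = 8 > B = 5, so first hash the key.
H(K): sum = 17+240+230+215+16+218+222+199 = 1357 → 05 4d.
Zero-pad H(K) = 05 4d to 5 bytes: K' = 05 4d 00 00 00.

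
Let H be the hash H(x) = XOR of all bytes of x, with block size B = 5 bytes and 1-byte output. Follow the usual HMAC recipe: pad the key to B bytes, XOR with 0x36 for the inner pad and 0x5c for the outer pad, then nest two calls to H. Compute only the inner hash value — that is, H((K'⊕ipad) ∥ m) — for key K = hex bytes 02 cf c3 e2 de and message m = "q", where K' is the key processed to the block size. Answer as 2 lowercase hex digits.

75

Key hex bytes 02 cf c3 e2 de is exactly B = 5 bytes: K' = 02 cf c3 e2 de.
K' ⊕ ipad = 34 f9 f5 d4 e8.
Inner input = 34 f9 f5 d4 e8 ∥ 71.
Inner hash: XOR 34⊕f9⊕f5⊕d4⊕e8⊕71 = 75.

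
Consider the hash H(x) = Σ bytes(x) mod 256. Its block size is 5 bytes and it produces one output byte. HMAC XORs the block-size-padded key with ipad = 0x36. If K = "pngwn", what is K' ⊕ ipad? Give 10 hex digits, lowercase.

4658514158

Key "pngwn" = 70 6e 67 77 6e is exactly B = 5 bytes: K' = 70 6e 67 77 6e.
XOR each byte with 0x36: 70⊕36=46, 6e⊕36=58, 67⊕36=51, 77⊕36=41, 6e⊕36=58.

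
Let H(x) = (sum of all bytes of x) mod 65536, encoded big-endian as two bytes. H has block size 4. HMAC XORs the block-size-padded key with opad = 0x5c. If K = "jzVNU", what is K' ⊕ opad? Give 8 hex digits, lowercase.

Key "jzVNU" = 6a 7a 56 4e 55 is 5 bytes > B = 4, so hash it first: H(key) = 01 dd, then zero-pad to 4 bytes: K' = 01 dd 00 00.
XOR each byte with 0x5c: 01⊕5c=5d, dd⊕5c=81, 00⊕5c=5c, 00⊕5c=5c.

5d815c5c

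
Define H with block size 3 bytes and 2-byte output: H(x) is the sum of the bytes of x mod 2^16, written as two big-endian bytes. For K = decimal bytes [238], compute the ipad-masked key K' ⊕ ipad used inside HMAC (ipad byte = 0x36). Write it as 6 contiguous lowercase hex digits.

Key decimal bytes [238] = ee is 1 byte ≤ B = 3; zero-pad to 3 bytes: K' = ee 00 00.
XOR each byte with 0x36: ee⊕36=d8, 00⊕36=36, 00⊕36=36.

d83636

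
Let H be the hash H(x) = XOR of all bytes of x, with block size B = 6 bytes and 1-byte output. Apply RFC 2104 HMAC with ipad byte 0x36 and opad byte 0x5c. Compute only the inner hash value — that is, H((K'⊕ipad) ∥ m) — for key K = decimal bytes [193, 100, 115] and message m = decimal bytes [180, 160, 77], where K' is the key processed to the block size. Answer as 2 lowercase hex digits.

8f

Key decimal bytes [193, 100, 115] = c1 64 73 is 3 bytes ≤ B = 6; zero-pad to 6 bytes: K' = c1 64 73 00 00 00.
K' ⊕ ipad = f7 52 45 36 36 36.
Inner input = f7 52 45 36 36 36 ∥ b4 a0 4d.
Inner hash: XOR f7⊕52⊕45⊕36⊕36⊕36⊕b4⊕a0⊕4d = 8f.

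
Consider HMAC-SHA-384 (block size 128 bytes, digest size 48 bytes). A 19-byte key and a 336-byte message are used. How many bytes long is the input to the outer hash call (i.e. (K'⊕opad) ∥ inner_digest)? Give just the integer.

176

Key is 19 ≤ 128 bytes, zero-padded: |K'| = 128.
Outer input = (K'⊕opad) ∥ H(inner) → 128 + 48 = 176 bytes.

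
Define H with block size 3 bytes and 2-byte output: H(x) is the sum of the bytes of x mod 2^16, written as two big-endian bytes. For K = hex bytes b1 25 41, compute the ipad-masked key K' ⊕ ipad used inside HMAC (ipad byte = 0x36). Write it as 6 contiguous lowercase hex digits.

Key hex bytes b1 25 41 is exactly B = 3 bytes: K' = b1 25 41.
XOR each byte with 0x36: b1⊕36=87, 25⊕36=13, 41⊕36=77.

871377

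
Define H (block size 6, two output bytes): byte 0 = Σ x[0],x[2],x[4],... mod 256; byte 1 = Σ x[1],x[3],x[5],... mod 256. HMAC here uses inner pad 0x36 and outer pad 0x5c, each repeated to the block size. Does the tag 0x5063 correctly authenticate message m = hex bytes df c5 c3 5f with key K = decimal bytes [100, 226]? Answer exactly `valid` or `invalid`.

Key decimal bytes [100, 226] = 64 e2 is 2 bytes ≤ B = 6; zero-pad to 6 bytes: K' = 64 e2 00 00 00 00.
K' ⊕ ipad = 52 d4 36 36 36 36; K' ⊕ opad = 38 be 5c 5c 5c 5c.
Inner hash: even-index sum = 608 mod 256 = 96; odd-index sum = 612 mod 256 = 100 → 60 64.
Outer hash (recomputed tag): even-index sum = 336 mod 256 = 80; odd-index sum = 474 mod 256 = 218 → 50 da.
Recomputed tag = 50da; claimed = 5063 → mismatch.

invalid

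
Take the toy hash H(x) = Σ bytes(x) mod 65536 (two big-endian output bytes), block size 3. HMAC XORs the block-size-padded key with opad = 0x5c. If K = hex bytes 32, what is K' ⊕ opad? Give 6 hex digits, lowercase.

6e5c5c

Key hex bytes 32 is 1 byte ≤ B = 3; zero-pad to 3 bytes: K' = 32 00 00.
XOR each byte with 0x5c: 32⊕5c=6e, 00⊕5c=5c, 00⊕5c=5c.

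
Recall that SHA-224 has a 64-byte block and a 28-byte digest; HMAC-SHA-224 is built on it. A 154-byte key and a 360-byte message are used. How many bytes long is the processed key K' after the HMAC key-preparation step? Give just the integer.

Key is 154 > 64 bytes, so it is hashed to 28 bytes then zero-padded to 64: |K'| = 64.

64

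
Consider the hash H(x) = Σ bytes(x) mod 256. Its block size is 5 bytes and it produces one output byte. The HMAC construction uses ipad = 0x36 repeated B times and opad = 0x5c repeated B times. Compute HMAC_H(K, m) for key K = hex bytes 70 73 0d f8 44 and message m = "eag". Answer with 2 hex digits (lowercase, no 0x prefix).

9b

Key hex bytes 70 73 0d f8 44 is exactly B = 5 bytes: K' = 70 73 0d f8 44.
K' ⊕ ipad = 46 45 3b ce 72.  K' ⊕ opad = 2c 2f 51 a4 18.
Inner input = (K'⊕ipad) ∥ m = 46 45 3b ce 72 ∥ 65 61 67.
Inner hash: sum = 70+69+59+206+114+101+97+103 = 819; mod 256 = 51 → 33.
Outer input = (K'⊕opad) ∥ inner = 2c 2f 51 a4 18 ∥ 33.
Outer hash (tag): sum = 44+47+81+164+24+51 = 411; mod 256 = 155 → 9b.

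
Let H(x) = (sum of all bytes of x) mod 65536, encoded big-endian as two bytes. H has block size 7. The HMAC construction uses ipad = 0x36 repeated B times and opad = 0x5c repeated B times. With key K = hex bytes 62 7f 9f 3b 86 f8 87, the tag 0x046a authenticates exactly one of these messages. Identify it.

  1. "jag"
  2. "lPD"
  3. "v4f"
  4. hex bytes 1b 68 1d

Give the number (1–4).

Key hex bytes 62 7f 9f 3b 86 f8 87 is exactly B = 7 bytes: K' = 62 7f 9f 3b 86 f8 87.
K' ⊕ ipad = 54 49 a9 0d b0 ce b1; K' ⊕ opad = 3e 23 c3 67 da a4 db.
m1: inner = H(54 49 a9 0d b0 ce b1 6a 61 67) = 04 b4; tag = H(3e 23 c3 67 da a4 db 04 b4) = 049c
m2: inner = H(54 49 a9 0d b0 ce b1 6c 50 44) = 04 82; tag = H(3e 23 c3 67 da a4 db 04 82) = 046a ← matches
m3: inner = H(54 49 a9 0d b0 ce b1 76 34 66) = 04 92; tag = H(3e 23 c3 67 da a4 db 04 92) = 047a
m4: inner = H(54 49 a9 0d b0 ce b1 1b 68 1d) = 04 22; tag = H(3e 23 c3 67 da a4 db 04 22) = 040a

2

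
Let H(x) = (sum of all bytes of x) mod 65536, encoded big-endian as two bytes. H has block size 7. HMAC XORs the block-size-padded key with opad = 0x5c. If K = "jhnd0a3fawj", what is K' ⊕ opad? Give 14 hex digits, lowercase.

Key "jhnd0a3fawj" = 6a 68 6e 64 30 61 33 66 61 77 6a is 11 bytes > B = 7, so hash it first: H(key) = 04 10, then zero-pad to 7 bytes: K' = 04 10 00 00 00 00 00.
XOR each byte with 0x5c: 04⊕5c=58, 10⊕5c=4c, 00⊕5c=5c, 00⊕5c=5c, 00⊕5c=5c, 00⊕5c=5c, 00⊕5c=5c.

584c5c5c5c5c5c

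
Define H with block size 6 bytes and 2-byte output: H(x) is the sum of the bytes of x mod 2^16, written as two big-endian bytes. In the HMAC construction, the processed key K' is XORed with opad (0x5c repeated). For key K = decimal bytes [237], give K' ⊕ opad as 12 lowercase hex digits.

Key decimal bytes [237] = ed is 1 byte ≤ B = 6; zero-pad to 6 bytes: K' = ed 00 00 00 00 00.
XOR each byte with 0x5c: ed⊕5c=b1, 00⊕5c=5c, 00⊕5c=5c, 00⊕5c=5c, 00⊕5c=5c, 00⊕5c=5c.

b15c5c5c5c5c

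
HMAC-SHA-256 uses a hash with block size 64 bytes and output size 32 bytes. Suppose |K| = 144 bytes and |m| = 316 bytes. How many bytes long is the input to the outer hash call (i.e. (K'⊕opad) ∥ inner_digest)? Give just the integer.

96

Key is 144 > 64 bytes, so it is hashed to 32 bytes then zero-padded to 64: |K'| = 64.
Outer input = (K'⊕opad) ∥ H(inner) → 64 + 32 = 96 bytes.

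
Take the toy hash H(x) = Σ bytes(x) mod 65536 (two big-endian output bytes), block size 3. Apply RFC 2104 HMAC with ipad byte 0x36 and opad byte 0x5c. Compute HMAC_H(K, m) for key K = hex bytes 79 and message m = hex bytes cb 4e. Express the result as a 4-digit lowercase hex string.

01b2

Key hex bytes 79 is 1 byte ≤ B = 3; zero-pad to 3 bytes: K' = 79 00 00.
K' ⊕ ipad = 4f 36 36.  K' ⊕ opad = 25 5c 5c.
Inner input = (K'⊕ipad) ∥ m = 4f 36 36 ∥ cb 4e.
Inner hash: sum = 79+54+54+203+78 = 468 → 01 d4.
Outer input = (K'⊕opad) ∥ inner = 25 5c 5c ∥ 01 d4.
Outer hash (tag): sum = 37+92+92+1+212 = 434 → 01 b2.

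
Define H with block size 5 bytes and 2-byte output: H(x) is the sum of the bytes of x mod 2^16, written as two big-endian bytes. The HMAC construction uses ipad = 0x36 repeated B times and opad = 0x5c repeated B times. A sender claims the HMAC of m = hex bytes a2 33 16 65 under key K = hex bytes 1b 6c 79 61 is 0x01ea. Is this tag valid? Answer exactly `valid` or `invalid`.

valid

Key hex bytes 1b 6c 79 61 is 4 bytes ≤ B = 5; zero-pad to 5 bytes: K' = 1b 6c 79 61 00.
K' ⊕ ipad = 2d 5a 4f 57 36; K' ⊕ opad = 47 30 25 3d 5c.
Inner hash: sum = 45+90+79+87+54+162+51+22+101 = 691 → 02 b3.
Outer hash (recomputed tag): sum = 71+48+37+61+92+2+179 = 490 → 01 ea.
Recomputed tag = 01ea; claimed = 01ea → match.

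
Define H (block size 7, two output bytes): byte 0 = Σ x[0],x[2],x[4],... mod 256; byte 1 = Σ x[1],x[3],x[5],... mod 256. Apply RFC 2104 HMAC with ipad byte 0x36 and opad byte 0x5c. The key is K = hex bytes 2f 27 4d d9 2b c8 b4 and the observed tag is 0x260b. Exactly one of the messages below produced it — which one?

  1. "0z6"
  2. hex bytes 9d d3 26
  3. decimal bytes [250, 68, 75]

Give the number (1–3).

3

Key hex bytes 2f 27 4d d9 2b c8 b4 is exactly B = 7 bytes: K' = 2f 27 4d d9 2b c8 b4.
K' ⊕ ipad = 19 11 7b ef 1d fe 82; K' ⊕ opad = 73 7b 11 85 77 94 e8.
m1: inner = H(19 11 7b ef 1d fe 82 30 7a 36) = ad 64; tag = H(73 7b 11 85 77 94 e8 ad 64) = 4741
m2: inner = H(19 11 7b ef 1d fe 82 9d d3 26) = 06 c1; tag = H(73 7b 11 85 77 94 e8 06 c1) = a49a
m3: inner = H(19 11 7b ef 1d fe 82 fa 44 4b) = 77 43; tag = H(73 7b 11 85 77 94 e8 77 43) = 260b ← matches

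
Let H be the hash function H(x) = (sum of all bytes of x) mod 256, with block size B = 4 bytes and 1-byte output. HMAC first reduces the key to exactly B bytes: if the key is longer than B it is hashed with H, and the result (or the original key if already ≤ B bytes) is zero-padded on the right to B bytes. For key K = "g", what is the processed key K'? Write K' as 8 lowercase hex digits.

67000000

Key "g" = 67 is 1 byte ≤ B = 4; zero-pad to 4 bytes: K' = 67 00 00 00.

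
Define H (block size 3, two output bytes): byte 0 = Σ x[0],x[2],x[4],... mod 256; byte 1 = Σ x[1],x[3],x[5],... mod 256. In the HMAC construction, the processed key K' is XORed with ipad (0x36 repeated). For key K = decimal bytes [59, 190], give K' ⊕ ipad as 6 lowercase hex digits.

0d8836

Key decimal bytes [59, 190] = 3b be is 2 bytes ≤ B = 3; zero-pad to 3 bytes: K' = 3b be 00.
XOR each byte with 0x36: 3b⊕36=0d, be⊕36=88, 00⊕36=36.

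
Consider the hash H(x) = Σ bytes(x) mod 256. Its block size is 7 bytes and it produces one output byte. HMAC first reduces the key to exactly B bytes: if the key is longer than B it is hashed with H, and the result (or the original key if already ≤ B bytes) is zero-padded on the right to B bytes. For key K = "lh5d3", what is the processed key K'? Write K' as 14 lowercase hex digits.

Key "lh5d3" = 6c 68 35 64 33 is 5 bytes ≤ B = 7; zero-pad to 7 bytes: K' = 6c 68 35 64 33 00 00.

6c683564330000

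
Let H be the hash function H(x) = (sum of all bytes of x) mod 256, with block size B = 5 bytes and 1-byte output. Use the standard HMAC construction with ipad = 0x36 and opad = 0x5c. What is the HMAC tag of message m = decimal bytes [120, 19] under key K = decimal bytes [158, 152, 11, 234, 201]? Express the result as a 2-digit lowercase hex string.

Key decimal bytes [158, 152, 11, 234, 201] = 9e 98 0b ea c9 is exactly B = 5 bytes: K' = 9e 98 0b ea c9.
K' ⊕ ipad = a8 ae 3d dc ff.  K' ⊕ opad = c2 c4 57 b6 95.
Inner input = (K'⊕ipad) ∥ m = a8 ae 3d dc ff ∥ 78 13.
Inner hash: sum = 168+174+61+220+255+120+19 = 1017; mod 256 = 249 → f9.
Outer input = (K'⊕opad) ∥ inner = c2 c4 57 b6 95 ∥ f9.
Outer hash (tag): sum = 194+196+87+182+149+249 = 1057; mod 256 = 33 → 21.

21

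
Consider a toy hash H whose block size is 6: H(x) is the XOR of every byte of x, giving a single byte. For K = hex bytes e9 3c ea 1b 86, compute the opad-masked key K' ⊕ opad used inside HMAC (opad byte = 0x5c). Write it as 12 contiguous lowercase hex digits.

b560b647da5c

Key hex bytes e9 3c ea 1b 86 is 5 bytes ≤ B = 6; zero-pad to 6 bytes: K' = e9 3c ea 1b 86 00.
XOR each byte with 0x5c: e9⊕5c=b5, 3c⊕5c=60, ea⊕5c=b6, 1b⊕5c=47, 86⊕5c=da, 00⊕5c=5c.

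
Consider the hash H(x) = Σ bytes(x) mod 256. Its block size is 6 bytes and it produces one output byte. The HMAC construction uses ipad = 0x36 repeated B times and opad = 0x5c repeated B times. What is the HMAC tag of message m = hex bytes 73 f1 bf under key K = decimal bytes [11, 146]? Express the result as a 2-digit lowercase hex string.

Key decimal bytes [11, 146] = 0b 92 is 2 bytes ≤ B = 6; zero-pad to 6 bytes: K' = 0b 92 00 00 00 00.
K' ⊕ ipad = 3d a4 36 36 36 36.  K' ⊕ opad = 57 ce 5c 5c 5c 5c.
Inner input = (K'⊕ipad) ∥ m = 3d a4 36 36 36 36 ∥ 73 f1 bf.
Inner hash: sum = 61+164+54+54+54+54+115+241+191 = 988; mod 256 = 220 → dc.
Outer input = (K'⊕opad) ∥ inner = 57 ce 5c 5c 5c 5c ∥ dc.
Outer hash (tag): sum = 87+206+92+92+92+92+220 = 881; mod 256 = 113 → 71.

71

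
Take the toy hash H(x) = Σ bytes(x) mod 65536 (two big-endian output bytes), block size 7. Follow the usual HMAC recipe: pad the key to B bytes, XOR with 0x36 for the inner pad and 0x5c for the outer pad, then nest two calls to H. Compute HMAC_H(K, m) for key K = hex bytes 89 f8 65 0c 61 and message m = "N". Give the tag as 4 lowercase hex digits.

0325

Key hex bytes 89 f8 65 0c 61 is 5 bytes ≤ B = 7; zero-pad to 7 bytes: K' = 89 f8 65 0c 61 00 00.
K' ⊕ ipad = bf ce 53 3a 57 36 36.  K' ⊕ opad = d5 a4 39 50 3d 5c 5c.
Inner input = (K'⊕ipad) ∥ m = bf ce 53 3a 57 36 36 ∥ 4e.
Inner hash: sum = 191+206+83+58+87+54+54+78 = 811 → 03 2b.
Outer input = (K'⊕opad) ∥ inner = d5 a4 39 50 3d 5c 5c ∥ 03 2b.
Outer hash (tag): sum = 213+164+57+80+61+92+92+3+43 = 805 → 03 25.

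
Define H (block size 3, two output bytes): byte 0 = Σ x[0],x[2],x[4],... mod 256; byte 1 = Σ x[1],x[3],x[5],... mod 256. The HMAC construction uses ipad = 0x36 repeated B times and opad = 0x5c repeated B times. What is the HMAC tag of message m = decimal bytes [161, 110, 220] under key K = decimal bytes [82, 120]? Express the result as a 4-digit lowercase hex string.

352c

Key decimal bytes [82, 120] = 52 78 is 2 bytes ≤ B = 3; zero-pad to 3 bytes: K' = 52 78 00.
K' ⊕ ipad = 64 4e 36.  K' ⊕ opad = 0e 24 5c.
Inner input = (K'⊕ipad) ∥ m = 64 4e 36 ∥ a1 6e dc.
Inner hash: even-index sum = 264 mod 256 = 8; odd-index sum = 459 mod 256 = 203 → 08 cb.
Outer input = (K'⊕opad) ∥ inner = 0e 24 5c ∥ 08 cb.
Outer hash (tag): even-index sum = 309 mod 256 = 53; odd-index sum = 44 mod 256 = 44 → 35 2c.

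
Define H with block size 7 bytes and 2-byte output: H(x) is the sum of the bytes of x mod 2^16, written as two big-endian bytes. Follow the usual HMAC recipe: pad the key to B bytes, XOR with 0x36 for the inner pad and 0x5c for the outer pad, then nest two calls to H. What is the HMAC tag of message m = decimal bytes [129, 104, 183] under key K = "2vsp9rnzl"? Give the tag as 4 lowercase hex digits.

03a3

Key "2vsp9rnzl" = 32 76 73 70 39 72 6e 7a 6c is 9 bytes > B = 7, so hash it first: H(key) = 03 8a, then zero-pad to 7 bytes: K' = 03 8a 00 00 00 00 00.
K' ⊕ ipad = 35 bc 36 36 36 36 36.  K' ⊕ opad = 5f d6 5c 5c 5c 5c 5c.
Inner input = (K'⊕ipad) ∥ m = 35 bc 36 36 36 36 36 ∥ 81 68 b7.
Inner hash: sum = 53+188+54+54+54+54+54+129+104+183 = 927 → 03 9f.
Outer input = (K'⊕opad) ∥ inner = 5f d6 5c 5c 5c 5c 5c ∥ 03 9f.
Outer hash (tag): sum = 95+214+92+92+92+92+92+3+159 = 931 → 03 a3.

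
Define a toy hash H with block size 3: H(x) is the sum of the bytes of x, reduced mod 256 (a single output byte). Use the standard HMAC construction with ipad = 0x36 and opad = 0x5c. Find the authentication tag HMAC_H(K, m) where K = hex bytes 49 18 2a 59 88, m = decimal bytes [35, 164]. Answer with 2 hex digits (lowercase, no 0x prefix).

75

Key hex bytes 49 18 2a 59 88 is 5 bytes > B = 3, so hash it first: H(key) = 6c, then zero-pad to 3 bytes: K' = 6c 00 00.
K' ⊕ ipad = 5a 36 36.  K' ⊕ opad = 30 5c 5c.
Inner input = (K'⊕ipad) ∥ m = 5a 36 36 ∥ 23 a4.
Inner hash: sum = 90+54+54+35+164 = 397; mod 256 = 141 → 8d.
Outer input = (K'⊕opad) ∥ inner = 30 5c 5c ∥ 8d.
Outer hash (tag): sum = 48+92+92+141 = 373; mod 256 = 117 → 75.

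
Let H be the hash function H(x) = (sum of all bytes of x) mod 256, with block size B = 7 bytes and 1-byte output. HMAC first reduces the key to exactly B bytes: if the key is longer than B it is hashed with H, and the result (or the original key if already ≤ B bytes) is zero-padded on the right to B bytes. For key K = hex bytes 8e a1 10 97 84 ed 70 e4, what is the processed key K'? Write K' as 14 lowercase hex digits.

9b000000000000

|K| = 8 > B = 7, so first hash the key.
H(K): sum = 142+161+16+151+132+237+112+228 = 1179; mod 256 = 155 → 9b.
Zero-pad H(K) = 9b to 7 bytes: K' = 9b 00 00 00 00 00 00.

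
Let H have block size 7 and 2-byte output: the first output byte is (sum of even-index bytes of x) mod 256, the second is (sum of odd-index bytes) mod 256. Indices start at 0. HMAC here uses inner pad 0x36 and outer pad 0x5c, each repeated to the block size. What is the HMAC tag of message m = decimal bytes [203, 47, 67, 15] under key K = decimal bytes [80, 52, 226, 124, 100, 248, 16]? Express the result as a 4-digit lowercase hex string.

Key decimal bytes [80, 52, 226, 124, 100, 248, 16] = 50 34 e2 7c 64 f8 10 is exactly B = 7 bytes: K' = 50 34 e2 7c 64 f8 10.
K' ⊕ ipad = 66 02 d4 4a 52 ce 26.  K' ⊕ opad = 0c 68 be 20 38 a4 4c.
Inner input = (K'⊕ipad) ∥ m = 66 02 d4 4a 52 ce 26 ∥ cb 2f 43 0f.
Inner hash: even-index sum = 496 mod 256 = 240; odd-index sum = 552 mod 256 = 40 → f0 28.
Outer input = (K'⊕opad) ∥ inner = 0c 68 be 20 38 a4 4c ∥ f0 28.
Outer hash (tag): even-index sum = 374 mod 256 = 118; odd-index sum = 540 mod 256 = 28 → 76 1c.

761c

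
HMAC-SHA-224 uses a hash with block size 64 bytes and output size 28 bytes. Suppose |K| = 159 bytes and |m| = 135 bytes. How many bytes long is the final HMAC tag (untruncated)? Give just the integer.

28

The tag is one SHA-224 digest: 28 bytes.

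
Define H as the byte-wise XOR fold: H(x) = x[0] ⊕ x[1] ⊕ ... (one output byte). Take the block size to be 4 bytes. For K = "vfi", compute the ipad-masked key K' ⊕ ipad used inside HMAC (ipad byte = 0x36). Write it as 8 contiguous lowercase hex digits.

Key "vfi" = 76 66 69 is 3 bytes ≤ B = 4; zero-pad to 4 bytes: K' = 76 66 69 00.
XOR each byte with 0x36: 76⊕36=40, 66⊕36=50, 69⊕36=5f, 00⊕36=36.

40505f36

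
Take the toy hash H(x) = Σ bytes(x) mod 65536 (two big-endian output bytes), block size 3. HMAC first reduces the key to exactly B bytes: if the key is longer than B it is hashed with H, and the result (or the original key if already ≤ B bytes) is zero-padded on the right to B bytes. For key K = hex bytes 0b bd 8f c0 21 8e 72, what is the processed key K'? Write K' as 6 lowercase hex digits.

033800

|K| = 7 > B = 3, so first hash the key.
H(K): sum = 11+189+143+192+33+142+114 = 824 → 03 38.
Zero-pad H(K) = 03 38 to 3 bytes: K' = 03 38 00.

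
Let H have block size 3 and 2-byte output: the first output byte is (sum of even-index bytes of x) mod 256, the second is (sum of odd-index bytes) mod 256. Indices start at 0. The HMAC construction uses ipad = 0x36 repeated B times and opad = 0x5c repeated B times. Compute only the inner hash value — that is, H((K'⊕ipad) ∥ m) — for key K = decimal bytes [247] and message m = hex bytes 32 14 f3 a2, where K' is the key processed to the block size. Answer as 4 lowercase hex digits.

Key decimal bytes [247] = f7 is 1 byte ≤ B = 3; zero-pad to 3 bytes: K' = f7 00 00.
K' ⊕ ipad = c1 36 36.
Inner input = c1 36 36 ∥ 32 14 f3 a2.
Inner hash: even-index sum = 429 mod 256 = 173; odd-index sum = 347 mod 256 = 91 → ad 5b.

ad5b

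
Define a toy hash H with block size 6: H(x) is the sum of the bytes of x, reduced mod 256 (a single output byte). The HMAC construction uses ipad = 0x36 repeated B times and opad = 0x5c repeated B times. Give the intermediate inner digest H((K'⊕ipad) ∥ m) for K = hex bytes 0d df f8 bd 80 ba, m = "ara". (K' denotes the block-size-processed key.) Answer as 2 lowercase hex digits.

Key hex bytes 0d df f8 bd 80 ba is exactly B = 6 bytes: K' = 0d df f8 bd 80 ba.
K' ⊕ ipad = 3b e9 ce 8b b6 8c.
Inner input = 3b e9 ce 8b b6 8c ∥ 61 72 61.
Inner hash: sum = 59+233+206+139+182+140+97+114+97 = 1267; mod 256 = 243 → f3.

f3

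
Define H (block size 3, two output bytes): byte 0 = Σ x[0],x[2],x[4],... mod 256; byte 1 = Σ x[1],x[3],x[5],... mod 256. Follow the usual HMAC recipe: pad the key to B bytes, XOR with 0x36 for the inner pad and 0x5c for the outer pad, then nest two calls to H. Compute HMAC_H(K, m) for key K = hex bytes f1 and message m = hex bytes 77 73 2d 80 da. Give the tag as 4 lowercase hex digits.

Key hex bytes f1 is 1 byte ≤ B = 3; zero-pad to 3 bytes: K' = f1 00 00.
K' ⊕ ipad = c7 36 36.  K' ⊕ opad = ad 5c 5c.
Inner input = (K'⊕ipad) ∥ m = c7 36 36 ∥ 77 73 2d 80 da.
Inner hash: even-index sum = 496 mod 256 = 240; odd-index sum = 436 mod 256 = 180 → f0 b4.
Outer input = (K'⊕opad) ∥ inner = ad 5c 5c ∥ f0 b4.
Outer hash (tag): even-index sum = 445 mod 256 = 189; odd-index sum = 332 mod 256 = 76 → bd 4c.

bd4c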